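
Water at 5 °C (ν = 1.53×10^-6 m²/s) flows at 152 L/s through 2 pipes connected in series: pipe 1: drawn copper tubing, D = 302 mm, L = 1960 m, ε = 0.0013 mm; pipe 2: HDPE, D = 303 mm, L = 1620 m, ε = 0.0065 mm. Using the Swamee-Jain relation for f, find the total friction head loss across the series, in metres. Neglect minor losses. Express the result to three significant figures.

Pipe 1: V = 2.122 m/s, Re = 4.19×10^5, ε/D = 4.30×10^-6, f = 0.01358, h_1 = f(L/D)V²/2g = 20.22 m
Pipe 2: V = 2.108 m/s, Re = 4.17×10^5, ε/D = 2.15×10^-5, f = 0.01383, h_2 = f(L/D)V²/2g = 16.74 m
Series → Q common, losses add: H = Σh = 36.97 m

H ≈ 37.0 m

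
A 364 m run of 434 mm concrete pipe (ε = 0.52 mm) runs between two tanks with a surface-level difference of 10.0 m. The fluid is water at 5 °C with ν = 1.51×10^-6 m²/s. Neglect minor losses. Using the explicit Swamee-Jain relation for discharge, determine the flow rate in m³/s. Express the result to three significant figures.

Q ≈ 0.496 m³/s

Swamee-Jain (Type II): Q = -0.965·√(gD⁵h_f/L)·ln[ε/(3.7D) + √(3.17ν²L/(gD³h_f))]
√(gD⁵h_f/L) = √(9.81·0.434⁵·10.0/364) = 0.06442
ε/(3.7D) = 3.24×10^-4; √(3.17ν²L/(gD³h_f)) = 1.81×10^-5
Q = -0.965·0.06442·ln(3.419×10^-4) = 0.4961 m³/s
Check: V = 3.35 m/s, Re = 9.64×10^5, f = 0.02089, h_f = 10.0 m ≈ 10.0 m ✓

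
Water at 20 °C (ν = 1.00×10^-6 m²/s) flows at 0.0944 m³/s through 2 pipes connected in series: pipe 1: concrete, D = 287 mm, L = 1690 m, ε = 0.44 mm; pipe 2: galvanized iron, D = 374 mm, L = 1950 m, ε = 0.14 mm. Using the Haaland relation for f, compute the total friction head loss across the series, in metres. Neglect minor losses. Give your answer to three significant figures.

H ≈ 17.7 m

Pipe 1: V = 1.459 m/s, Re = 4.19×10^5, ε/D = 0.00153, f = 0.02235, h_1 = f(L/D)V²/2g = 14.29 m
Pipe 2: V = 0.8593 m/s, Re = 3.21×10^5, ε/D = 3.74×10^-4, f = 0.01721, h_2 = f(L/D)V²/2g = 3.377 m
Series → Q common, losses add: H = Σh = 17.66 m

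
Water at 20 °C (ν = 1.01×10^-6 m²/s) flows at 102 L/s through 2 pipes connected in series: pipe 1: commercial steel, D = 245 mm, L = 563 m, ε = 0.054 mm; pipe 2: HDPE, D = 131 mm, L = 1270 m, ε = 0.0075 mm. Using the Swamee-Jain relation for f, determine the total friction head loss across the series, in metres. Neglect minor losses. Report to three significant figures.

H ≈ 372 m

Pipe 1: V = 2.164 m/s, Re = 5.25×10^5, ε/D = 2.20×10^-4, f = 0.01564, h_1 = f(L/D)V²/2g = 8.574 m
Pipe 2: V = 7.568 m/s, Re = 9.82×10^5, ε/D = 5.73×10^-5, f = 0.01284, h_2 = f(L/D)V²/2g = 363.4 m
Series → Q common, losses add: H = Σh = 372.0 m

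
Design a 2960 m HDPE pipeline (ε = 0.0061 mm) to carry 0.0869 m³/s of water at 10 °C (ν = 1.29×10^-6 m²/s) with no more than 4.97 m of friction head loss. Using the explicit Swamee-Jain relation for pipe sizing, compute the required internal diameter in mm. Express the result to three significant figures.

Swamee-Jain (Type III): D = 0.66·[ε^1.25·(LQ²/(gh_f))^4.75 + ν·Q^9.4·(L/(gh_f))^5.2]^0.04
LQ²/(gh_f) = 0.4585; L/(gh_f) = 60.71
Term 1 = ε^1.25·(…)^4.75 = 7.46×10^-9; Term 2 = ν·Q^9.4·(…)^5.2 = 2.57×10^-7
D = 0.66·(7.46×10^-9 + 2.57×10^-7)^0.04 = 0.3601 m = 360 mm
Check: V = 0.853 m/s, Re = 2.38×10^5, f = 0.01519, h_f = 4.63 m ≈ 4.97 m ✓

D ≈ 360 mm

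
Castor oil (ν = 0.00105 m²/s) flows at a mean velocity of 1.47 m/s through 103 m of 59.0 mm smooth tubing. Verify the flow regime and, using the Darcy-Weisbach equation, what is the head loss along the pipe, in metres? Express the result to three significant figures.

h_f ≈ 149 m

Re = VD/ν = 1.47·0.05900/0.00105 = 82.6 → laminar (Re < 2300)
f = 64/Re = 0.7748
h_f = f(L/D)V²/(2g) = 0.7748·(103/0.05900)·1.47²/(2·9.81) = 149.0 m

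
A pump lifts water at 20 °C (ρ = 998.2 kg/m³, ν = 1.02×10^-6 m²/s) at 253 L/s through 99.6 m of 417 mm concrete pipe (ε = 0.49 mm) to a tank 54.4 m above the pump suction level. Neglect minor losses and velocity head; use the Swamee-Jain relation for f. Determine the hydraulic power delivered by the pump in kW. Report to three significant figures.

P_hyd ≈ 137 kW

V = 4Q/(πD²) = 1.853 m/s; Re = 7.57×10^5; ε/D = 0.00118; f = 0.02089
h_f = f(L/D)V²/2g = 0.8725 m
Total head H = z + h_f = 54.4 + 0.8725 = 55.27 m
P_hyd = ρgQH = 998.2·9.81·0.253·55.27 = 136.9 kW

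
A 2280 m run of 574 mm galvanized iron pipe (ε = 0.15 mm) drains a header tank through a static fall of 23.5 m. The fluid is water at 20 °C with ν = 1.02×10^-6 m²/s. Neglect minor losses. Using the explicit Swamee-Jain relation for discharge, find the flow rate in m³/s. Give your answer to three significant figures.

Swamee-Jain (Type II): Q = -0.965·√(gD⁵h_f/L)·ln[ε/(3.7D) + √(3.17ν²L/(gD³h_f))]
√(gD⁵h_f/L) = √(9.81·0.574⁵·23.5/2280) = 0.07937
ε/(3.7D) = 7.06×10^-5; √(3.17ν²L/(gD³h_f)) = 1.31×10^-5
Q = -0.965·0.07937·ln(8.376×10^-5) = 0.7191 m³/s
Check: V = 2.78 m/s, Re = 1.56×10^6, f = 0.01512, h_f = 23.6 m ≈ 23.5 m ✓

Q ≈ 0.719 m³/s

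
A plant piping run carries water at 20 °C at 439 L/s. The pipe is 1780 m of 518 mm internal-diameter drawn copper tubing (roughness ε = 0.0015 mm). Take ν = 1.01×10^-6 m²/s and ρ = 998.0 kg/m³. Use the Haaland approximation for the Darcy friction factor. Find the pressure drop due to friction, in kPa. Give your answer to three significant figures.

V = 4Q/(πD²) = 4·0.439/(π·0.518²) = 2.083 m/s
Re = VD/ν = 2.083·0.518/1.01×10^-6 = 1.07×10^6 → turbulent
ε/D = 0.0015/518 = 2.90×10^-6
Haaland: f = 0.01151
h_f = f(L/D)V²/(2g) = 0.01151·(1780/0.518)·2.083²/(2·9.81) = 8.746 m
Δp = ρg·h_f = 998.0·9.81·8.746 = 85.63 kPa

Δp ≈ 85.6 kPa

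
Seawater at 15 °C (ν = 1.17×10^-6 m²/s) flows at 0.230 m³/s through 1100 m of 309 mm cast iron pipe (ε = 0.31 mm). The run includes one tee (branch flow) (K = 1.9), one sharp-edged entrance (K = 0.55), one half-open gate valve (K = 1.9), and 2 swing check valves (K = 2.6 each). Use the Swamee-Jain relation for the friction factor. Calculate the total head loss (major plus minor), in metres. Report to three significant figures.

V = 4Q/(πD²) = 3.067 m/s; V²/2g = 0.4794 m
Re = 8.10×10^5, ε/D = 0.00100 → f = 0.02012 (Swamee-Jain)
Major: h_f = f(L/D)·V²/2g = 0.02012·3560·0.4794 = 34.35 m
Minor: ΣK = 9.55; h_m = ΣK·V²/2g = 4.579 m
Total H_L = 34.35 + 4.579 = 38.93 m

H_L ≈ 38.9 m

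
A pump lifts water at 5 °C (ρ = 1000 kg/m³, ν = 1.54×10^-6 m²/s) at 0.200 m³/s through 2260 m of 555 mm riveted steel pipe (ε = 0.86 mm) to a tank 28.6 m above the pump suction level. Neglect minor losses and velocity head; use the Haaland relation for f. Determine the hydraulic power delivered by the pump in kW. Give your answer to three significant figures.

P_hyd ≈ 62.4 kW

V = 4Q/(πD²) = 0.8267 m/s; Re = 2.98×10^5; ε/D = 0.00155; f = 0.02259
h_f = f(L/D)V²/2g = 3.204 m
Total head H = z + h_f = 28.6 + 3.204 = 31.80 m
P_hyd = ρgQH = 1000·9.81·0.200·31.80 = 62.40 kW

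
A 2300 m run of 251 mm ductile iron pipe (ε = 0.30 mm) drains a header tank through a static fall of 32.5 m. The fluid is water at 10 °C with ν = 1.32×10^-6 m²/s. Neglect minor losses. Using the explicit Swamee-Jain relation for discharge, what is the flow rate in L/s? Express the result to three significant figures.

Swamee-Jain (Type II): Q = -0.965·√(gD⁵h_f/L)·ln[ε/(3.7D) + √(3.17ν²L/(gD³h_f))]
√(gD⁵h_f/L) = √(9.81·0.251⁵·32.5/2300) = 0.01175
ε/(3.7D) = 3.23×10^-4; √(3.17ν²L/(gD³h_f)) = 5.02×10^-5
Q = -0.965·0.01175·ln(3.732×10^-4) = 0.08951 m³/s
Check: V = 1.81 m/s, Re = 3.44×10^5, f = 0.02141, h_f = 32.7 m ≈ 32.5 m ✓

Q ≈ 89.5 L/s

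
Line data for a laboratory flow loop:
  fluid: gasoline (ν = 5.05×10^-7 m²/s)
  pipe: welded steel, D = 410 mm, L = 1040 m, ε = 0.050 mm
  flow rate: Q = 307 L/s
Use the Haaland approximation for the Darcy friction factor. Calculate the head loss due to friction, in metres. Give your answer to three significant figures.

V = 4Q/(πD²) = 4·0.307/(π·0.410²) = 2.325 m/s
Re = VD/ν = 2.325·0.410/5.05×10^-7 = 1.89×10^6 → turbulent
ε/D = 0.050/410 = 1.22×10^-4
Haaland: f = 0.01314
h_f = f(L/D)V²/(2g) = 0.01314·(1040/0.410)·2.325²/(2·9.81) = 9.186 m

h_f ≈ 9.19 m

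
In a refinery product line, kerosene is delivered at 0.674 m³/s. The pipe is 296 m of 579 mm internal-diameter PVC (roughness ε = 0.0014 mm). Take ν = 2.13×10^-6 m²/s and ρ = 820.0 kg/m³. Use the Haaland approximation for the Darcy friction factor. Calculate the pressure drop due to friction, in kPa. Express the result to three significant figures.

V = 4Q/(πD²) = 4·0.674/(π·0.579²) = 2.560 m/s
Re = VD/ν = 2.560·0.579/2.13×10^-6 = 6.96×10^5 → turbulent
ε/D = 0.0014/579 = 2.42×10^-6
Haaland: f = 0.01236
h_f = f(L/D)V²/(2g) = 0.01236·(296/0.579)·2.560²/(2·9.81) = 2.110 m
Δp = ρg·h_f = 820.0·9.81·2.110 = 16.97 kPa

Δp ≈ 17.0 kPa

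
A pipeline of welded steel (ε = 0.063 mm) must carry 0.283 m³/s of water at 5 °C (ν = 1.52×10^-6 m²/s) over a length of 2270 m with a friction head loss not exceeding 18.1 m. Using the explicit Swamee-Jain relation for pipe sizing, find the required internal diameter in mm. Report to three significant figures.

D ≈ 420 mm

Swamee-Jain (Type III): D = 0.66·[ε^1.25·(LQ²/(gh_f))^4.75 + ν·Q^9.4·(L/(gh_f))^5.2]^0.04
LQ²/(gh_f) = 1.024; L/(gh_f) = 12.78
Term 1 = ε^1.25·(…)^4.75 = 6.28×10^-6; Term 2 = ν·Q^9.4·(…)^5.2 = 6.07×10^-6
D = 0.66·(6.28×10^-6 + 6.07×10^-6)^0.04 = 0.4200 m = 420 mm
Check: V = 2.04 m/s, Re = 5.64×10^5, f = 0.01485, h_f = 17.1 m ≈ 18.1 m ✓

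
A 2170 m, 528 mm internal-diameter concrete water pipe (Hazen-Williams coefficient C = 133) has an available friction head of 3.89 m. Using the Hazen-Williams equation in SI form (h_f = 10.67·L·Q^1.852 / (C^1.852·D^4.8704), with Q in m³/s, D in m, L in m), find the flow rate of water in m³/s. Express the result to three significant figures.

Rearranging: Q = [h_f·C^1.852·D^4.8704 / (10.67·L)]^(1/1.852)
Q = [3.89·133^1.852·0.528^4.8704 / (10.67·2170)]^0.540 = 0.2271 m³/s

Q ≈ 0.227 m³/s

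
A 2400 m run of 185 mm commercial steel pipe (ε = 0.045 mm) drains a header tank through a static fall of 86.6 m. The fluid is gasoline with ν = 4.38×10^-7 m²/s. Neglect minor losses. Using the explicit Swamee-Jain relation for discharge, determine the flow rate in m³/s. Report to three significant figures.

Swamee-Jain (Type II): Q = -0.965·√(gD⁵h_f/L)·ln[ε/(3.7D) + √(3.17ν²L/(gD³h_f))]
√(gD⁵h_f/L) = √(9.81·0.185⁵·86.6/2400) = 0.008758
ε/(3.7D) = 6.57×10^-5; √(3.17ν²L/(gD³h_f)) = 1.65×10^-5
Q = -0.965·0.008758·ln(8.221×10^-5) = 0.07950 m³/s
Check: V = 2.96 m/s, Re = 1.25×10^6, f = 0.01507, h_f = 87.1 m ≈ 86.6 m ✓

Q ≈ 0.0795 m³/s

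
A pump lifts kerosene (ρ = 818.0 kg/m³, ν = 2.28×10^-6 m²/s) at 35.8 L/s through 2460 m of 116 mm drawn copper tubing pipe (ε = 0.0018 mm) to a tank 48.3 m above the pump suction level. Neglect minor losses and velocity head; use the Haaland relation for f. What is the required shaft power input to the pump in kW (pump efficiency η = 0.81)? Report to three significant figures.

V = 4Q/(πD²) = 3.387 m/s; Re = 1.72×10^5; ε/D = 1.55×10^-5; f = 0.01604
h_f = f(L/D)V²/2g = 199.0 m
Total head H = z + h_f = 48.3 + 199.0 = 247.3 m
P_hyd = ρgQH = 818.0·9.81·0.0358·247.3 = 71.04 kW
P_shaft = P_hyd/η = 71.04/0.81 = 87.71 kW

P_shaft ≈ 87.7 kW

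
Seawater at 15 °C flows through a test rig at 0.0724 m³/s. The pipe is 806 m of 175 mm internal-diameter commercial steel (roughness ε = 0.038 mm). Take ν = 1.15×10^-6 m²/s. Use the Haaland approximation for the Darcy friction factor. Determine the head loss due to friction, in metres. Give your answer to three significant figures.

V = 4Q/(πD²) = 4·0.0724/(π·0.175²) = 3.010 m/s
Re = VD/ν = 3.010·0.175/1.15×10^-6 = 4.58×10^5 → turbulent
ε/D = 0.038/175 = 2.17×10^-4
Haaland: f = 0.01556
h_f = f(L/D)V²/(2g) = 0.01556·(806/0.175)·3.010²/(2·9.81) = 33.09 m

h_f ≈ 33.1 m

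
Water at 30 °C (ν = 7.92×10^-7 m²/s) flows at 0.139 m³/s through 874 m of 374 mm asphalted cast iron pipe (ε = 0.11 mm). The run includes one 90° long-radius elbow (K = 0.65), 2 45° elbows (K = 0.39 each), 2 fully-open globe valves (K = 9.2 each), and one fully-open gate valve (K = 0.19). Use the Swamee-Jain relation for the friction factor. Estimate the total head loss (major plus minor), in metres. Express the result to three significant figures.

H_L ≈ 4.71 m

V = 4Q/(πD²) = 1.265 m/s; V²/2g = 0.08160 m
Re = 5.97×10^5, ε/D = 2.94×10^-4 → f = 0.01614 (Swamee-Jain)
Major: h_f = f(L/D)·V²/2g = 0.01614·2337·0.08160 = 3.077 m
Minor: ΣK = 20.0; h_m = ΣK·V²/2g = 1.634 m
Total H_L = 3.077 + 1.634 = 4.710 m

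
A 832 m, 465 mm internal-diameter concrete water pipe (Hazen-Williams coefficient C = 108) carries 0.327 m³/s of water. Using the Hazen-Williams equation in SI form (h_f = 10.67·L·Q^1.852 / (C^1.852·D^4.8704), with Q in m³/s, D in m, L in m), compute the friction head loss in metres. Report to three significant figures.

h_f = 10.67·832·0.327^1.852 / (108^1.852·0.465^4.8704) = 7.998 m

h_f ≈ 8.00 m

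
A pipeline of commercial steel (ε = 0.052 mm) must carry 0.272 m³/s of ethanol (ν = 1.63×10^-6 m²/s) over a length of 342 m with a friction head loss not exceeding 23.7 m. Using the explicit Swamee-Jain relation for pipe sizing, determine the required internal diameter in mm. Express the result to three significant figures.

D ≈ 269 mm

Swamee-Jain (Type III): D = 0.66·[ε^1.25·(LQ²/(gh_f))^4.75 + ν·Q^9.4·(L/(gh_f))^5.2]^0.04
LQ²/(gh_f) = 0.1088; L/(gh_f) = 1.471
Term 1 = ε^1.25·(…)^4.75 = 1.17×10^-10; Term 2 = ν·Q^9.4·(…)^5.2 = 5.87×10^-11
D = 0.66·(1.17×10^-10 + 5.87×10^-11)^0.04 = 0.2688 m = 269 mm
Check: V = 4.79 m/s, Re = 7.91×10^5, f = 0.01492, h_f = 22.2 m ≈ 23.7 m ✓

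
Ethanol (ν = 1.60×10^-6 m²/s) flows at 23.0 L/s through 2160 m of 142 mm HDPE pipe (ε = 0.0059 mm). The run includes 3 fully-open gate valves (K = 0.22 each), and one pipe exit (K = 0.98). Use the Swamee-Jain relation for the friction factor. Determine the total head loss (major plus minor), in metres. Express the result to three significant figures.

H_L ≈ 28.4 m

V = 4Q/(πD²) = 1.452 m/s; V²/2g = 0.1075 m
Re = 1.29×10^5, ε/D = 4.15×10^-5 → f = 0.01724 (Swamee-Jain)
Major: h_f = f(L/D)·V²/2g = 0.01724·15211·0.1075 = 28.20 m
Minor: ΣK = 1.64; h_m = ΣK·V²/2g = 0.1763 m
Total H_L = 28.20 + 0.1763 = 28.37 m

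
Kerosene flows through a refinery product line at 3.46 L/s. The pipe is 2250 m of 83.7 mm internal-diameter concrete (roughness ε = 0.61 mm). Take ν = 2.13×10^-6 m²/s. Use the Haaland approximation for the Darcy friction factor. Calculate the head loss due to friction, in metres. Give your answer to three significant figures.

h_f ≈ 19.9 m

V = 4Q/(πD²) = 4·0.00346/(π·0.0837²) = 0.6288 m/s
Re = VD/ν = 0.6288·0.0837/2.13×10^-6 = 2.47×10^4 → turbulent
ε/D = 0.61/83.7 = 0.00729
Haaland: f = 0.03681
h_f = f(L/D)V²/(2g) = 0.03681·(2250/0.0837)·0.6288²/(2·9.81) = 19.94 m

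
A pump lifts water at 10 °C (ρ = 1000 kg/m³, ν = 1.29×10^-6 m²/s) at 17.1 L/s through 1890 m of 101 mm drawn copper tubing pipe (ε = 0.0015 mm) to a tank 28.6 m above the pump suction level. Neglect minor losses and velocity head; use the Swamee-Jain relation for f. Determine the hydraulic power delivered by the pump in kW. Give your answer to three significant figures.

V = 4Q/(πD²) = 2.134 m/s; Re = 1.67×10^5; ε/D = 1.49×10^-5; f = 0.01621
h_f = f(L/D)V²/2g = 70.44 m
Total head H = z + h_f = 28.6 + 70.44 = 99.04 m
P_hyd = ρgQH = 1000·9.81·0.0171·99.04 = 16.61 kW

P_hyd ≈ 16.6 kW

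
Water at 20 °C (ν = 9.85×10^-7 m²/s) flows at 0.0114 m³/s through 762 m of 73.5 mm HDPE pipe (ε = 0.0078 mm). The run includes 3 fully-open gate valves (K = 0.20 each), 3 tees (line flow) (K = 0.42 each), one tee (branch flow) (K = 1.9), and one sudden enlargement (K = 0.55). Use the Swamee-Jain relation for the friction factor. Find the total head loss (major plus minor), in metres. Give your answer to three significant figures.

H_L ≈ 64.3 m

V = 4Q/(πD²) = 2.687 m/s; V²/2g = 0.3679 m
Re = 2.00×10^5, ε/D = 1.06×10^-4 → f = 0.01643 (Swamee-Jain)
Major: h_f = f(L/D)·V²/2g = 0.01643·10367·0.3679 = 62.68 m
Minor: ΣK = 4.31; h_m = ΣK·V²/2g = 1.586 m
Total H_L = 62.68 + 1.586 = 64.27 m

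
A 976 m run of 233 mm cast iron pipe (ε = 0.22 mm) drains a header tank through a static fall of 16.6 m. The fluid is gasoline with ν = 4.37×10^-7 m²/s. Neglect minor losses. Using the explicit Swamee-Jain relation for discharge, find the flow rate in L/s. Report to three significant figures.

Q ≈ 84.8 L/s

Swamee-Jain (Type II): Q = -0.965·√(gD⁵h_f/L)·ln[ε/(3.7D) + √(3.17ν²L/(gD³h_f))]
√(gD⁵h_f/L) = √(9.81·0.233⁵·16.6/976) = 0.01070
ε/(3.7D) = 2.55×10^-4; √(3.17ν²L/(gD³h_f)) = 1.69×10^-5
Q = -0.965·0.01070·ln(2.721×10^-4) = 0.08480 m³/s
Check: V = 1.99 m/s, Re = 1.06×10^6, f = 0.01975, h_f = 16.7 m ≈ 16.6 m ✓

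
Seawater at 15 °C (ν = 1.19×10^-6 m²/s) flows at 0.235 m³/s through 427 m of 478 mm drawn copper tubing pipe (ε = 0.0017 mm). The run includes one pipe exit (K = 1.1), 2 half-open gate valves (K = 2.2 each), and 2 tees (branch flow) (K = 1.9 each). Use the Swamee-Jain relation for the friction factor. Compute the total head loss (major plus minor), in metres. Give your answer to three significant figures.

V = 4Q/(πD²) = 1.310 m/s; V²/2g = 0.08741 m
Re = 5.26×10^5, ε/D = 3.56×10^-6 → f = 0.01303 (Swamee-Jain)
Major: h_f = f(L/D)·V²/2g = 0.01303·893.3·0.08741 = 1.018 m
Minor: ΣK = 9.30; h_m = ΣK·V²/2g = 0.8129 m
Total H_L = 1.018 + 0.8129 = 1.830 m

H_L ≈ 1.83 m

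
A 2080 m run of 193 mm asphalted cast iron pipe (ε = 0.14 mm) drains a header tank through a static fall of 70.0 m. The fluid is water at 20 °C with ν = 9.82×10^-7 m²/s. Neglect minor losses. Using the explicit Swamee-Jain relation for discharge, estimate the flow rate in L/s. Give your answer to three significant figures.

Swamee-Jain (Type II): Q = -0.965·√(gD⁵h_f/L)·ln[ε/(3.7D) + √(3.17ν²L/(gD³h_f))]
√(gD⁵h_f/L) = √(9.81·0.193⁵·70.0/2080) = 0.009403
ε/(3.7D) = 1.96×10^-4; √(3.17ν²L/(gD³h_f)) = 3.59×10^-5
Q = -0.965·0.009403·ln(2.319×10^-4) = 0.07594 m³/s
Check: V = 2.60 m/s, Re = 5.10×10^5, f = 0.01904, h_f = 70.5 m ≈ 70.0 m ✓

Q ≈ 75.9 L/s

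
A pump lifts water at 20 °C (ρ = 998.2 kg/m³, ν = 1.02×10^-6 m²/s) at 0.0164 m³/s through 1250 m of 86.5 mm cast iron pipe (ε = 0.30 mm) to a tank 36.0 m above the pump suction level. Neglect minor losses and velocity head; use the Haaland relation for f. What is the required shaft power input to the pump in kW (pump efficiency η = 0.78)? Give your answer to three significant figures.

P_shaft ≈ 40.2 kW

V = 4Q/(πD²) = 2.791 m/s; Re = 2.37×10^5; ε/D = 0.00347; f = 0.02778
h_f = f(L/D)V²/2g = 159.4 m
Total head H = z + h_f = 36.0 + 159.4 = 195.4 m
P_hyd = ρgQH = 998.2·9.81·0.0164·195.4 = 31.38 kW
P_shaft = P_hyd/η = 31.38/0.78 = 40.23 kW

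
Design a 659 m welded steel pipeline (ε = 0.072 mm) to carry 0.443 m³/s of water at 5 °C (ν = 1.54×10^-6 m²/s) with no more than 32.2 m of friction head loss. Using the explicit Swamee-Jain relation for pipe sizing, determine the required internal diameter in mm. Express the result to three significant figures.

Swamee-Jain (Type III): D = 0.66·[ε^1.25·(LQ²/(gh_f))^4.75 + ν·Q^9.4·(L/(gh_f))^5.2]^0.04
LQ²/(gh_f) = 0.4094; L/(gh_f) = 2.086
Term 1 = ε^1.25·(…)^4.75 = 9.54×10^-8; Term 2 = ν·Q^9.4·(…)^5.2 = 3.34×10^-8
D = 0.66·(9.54×10^-8 + 3.34×10^-8)^0.04 = 0.3499 m = 350 mm
Check: V = 4.61 m/s, Re = 1.05×10^6, f = 0.01480, h_f = 30.1 m ≈ 32.2 m ✓

D ≈ 350 mm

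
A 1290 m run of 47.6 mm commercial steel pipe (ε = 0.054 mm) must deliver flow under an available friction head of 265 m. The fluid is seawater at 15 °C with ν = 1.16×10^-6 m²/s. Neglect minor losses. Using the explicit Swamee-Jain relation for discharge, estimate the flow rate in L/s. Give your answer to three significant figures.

Q ≈ 5.22 L/s

Swamee-Jain (Type II): Q = -0.965·√(gD⁵h_f/L)·ln[ε/(3.7D) + √(3.17ν²L/(gD³h_f))]
√(gD⁵h_f/L) = √(9.81·0.0476⁵·265/1290) = 7.017×10^-4
ε/(3.7D) = 3.07×10^-4; √(3.17ν²L/(gD³h_f)) = 1.40×10^-4
Q = -0.965·7.017×10^-4·ln(4.467×10^-4) = 0.005224 m³/s
Check: V = 2.94 m/s, Re = 1.20×10^5, f = 0.02245, h_f = 267 m ≈ 265 m ✓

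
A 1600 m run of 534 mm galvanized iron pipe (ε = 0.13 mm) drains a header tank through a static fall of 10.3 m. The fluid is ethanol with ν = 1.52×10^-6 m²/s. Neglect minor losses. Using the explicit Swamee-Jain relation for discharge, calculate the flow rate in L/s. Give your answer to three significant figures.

Q ≈ 469 L/s

Swamee-Jain (Type II): Q = -0.965·√(gD⁵h_f/L)·ln[ε/(3.7D) + √(3.17ν²L/(gD³h_f))]
√(gD⁵h_f/L) = √(9.81·0.534⁵·10.3/1600) = 0.05237
ε/(3.7D) = 6.58×10^-5; √(3.17ν²L/(gD³h_f)) = 2.76×10^-5
Q = -0.965·0.05237·ln(9.339×10^-5) = 0.4689 m³/s
Check: V = 2.09 m/s, Re = 7.36×10^5, f = 0.01548, h_f = 10.4 m ≈ 10.3 m ✓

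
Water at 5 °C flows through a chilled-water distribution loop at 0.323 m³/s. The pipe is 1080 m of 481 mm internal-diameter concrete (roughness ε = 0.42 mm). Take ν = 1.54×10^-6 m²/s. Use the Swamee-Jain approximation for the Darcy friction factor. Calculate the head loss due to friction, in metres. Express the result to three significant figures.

V = 4Q/(πD²) = 4·0.323/(π·0.481²) = 1.778 m/s
Re = VD/ν = 1.778·0.481/1.54×10^-6 = 5.55×10^5 → turbulent
ε/D = 0.42/481 = 8.73×10^-4
Swamee-Jain: f = 0.01972
h_f = f(L/D)V²/(2g) = 0.01972·(1080/0.481)·1.778²/(2·9.81) = 7.129 m

h_f ≈ 7.13 m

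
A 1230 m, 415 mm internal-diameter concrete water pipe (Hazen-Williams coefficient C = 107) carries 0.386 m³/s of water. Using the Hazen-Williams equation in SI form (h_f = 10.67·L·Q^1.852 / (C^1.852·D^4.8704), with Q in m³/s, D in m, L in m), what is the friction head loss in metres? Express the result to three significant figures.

h_f = 10.67·1230·0.386^1.852 / (107^1.852·0.415^4.8704) = 28.46 m

h_f ≈ 28.5 m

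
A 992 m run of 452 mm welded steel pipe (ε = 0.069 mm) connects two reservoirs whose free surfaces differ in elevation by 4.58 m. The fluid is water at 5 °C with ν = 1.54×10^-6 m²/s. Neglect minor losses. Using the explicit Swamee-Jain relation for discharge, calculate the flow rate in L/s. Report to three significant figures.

Q ≈ 265 L/s

Swamee-Jain (Type II): Q = -0.965·√(gD⁵h_f/L)·ln[ε/(3.7D) + √(3.17ν²L/(gD³h_f))]
√(gD⁵h_f/L) = √(9.81·0.452⁵·4.58/992) = 0.02923
ε/(3.7D) = 4.13×10^-5; √(3.17ν²L/(gD³h_f)) = 4.24×10^-5
Q = -0.965·0.02923·ln(8.365×10^-5) = 0.2648 m³/s
Check: V = 1.65 m/s, Re = 4.84×10^5, f = 0.01509, h_f = 4.60 m ≈ 4.58 m ✓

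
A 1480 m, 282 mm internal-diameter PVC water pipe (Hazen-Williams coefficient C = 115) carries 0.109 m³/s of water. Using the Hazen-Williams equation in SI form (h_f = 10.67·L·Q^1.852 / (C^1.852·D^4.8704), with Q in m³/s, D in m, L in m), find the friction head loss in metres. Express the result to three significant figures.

h_f ≈ 18.9 m

h_f = 10.67·1480·0.109^1.852 / (115^1.852·0.282^4.8704) = 18.92 m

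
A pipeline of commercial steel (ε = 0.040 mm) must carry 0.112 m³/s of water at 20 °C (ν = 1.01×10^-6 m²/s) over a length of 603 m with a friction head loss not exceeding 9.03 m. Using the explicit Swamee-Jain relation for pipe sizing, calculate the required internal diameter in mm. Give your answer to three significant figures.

Swamee-Jain (Type III): D = 0.66·[ε^1.25·(LQ²/(gh_f))^4.75 + ν·Q^9.4·(L/(gh_f))^5.2]^0.04
LQ²/(gh_f) = 0.08539; L/(gh_f) = 6.807
Term 1 = ε^1.25·(…)^4.75 = 2.67×10^-11; Term 2 = ν·Q^9.4·(…)^5.2 = 2.50×10^-11
D = 0.66·(2.67×10^-11 + 2.50×10^-11)^0.04 = 0.2559 m = 256 mm
Check: V = 2.18 m/s, Re = 5.52×10^5, f = 0.01494, h_f = 8.51 m ≈ 9.03 m ✓

D ≈ 256 mm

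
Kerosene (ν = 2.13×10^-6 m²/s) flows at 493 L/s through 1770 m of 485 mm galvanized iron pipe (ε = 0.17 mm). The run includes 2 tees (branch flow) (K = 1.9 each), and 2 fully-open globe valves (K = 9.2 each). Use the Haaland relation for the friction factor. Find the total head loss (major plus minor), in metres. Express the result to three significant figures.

H_L ≈ 29.7 m

V = 4Q/(πD²) = 2.669 m/s; V²/2g = 0.3630 m
Re = 6.08×10^5, ε/D = 3.51×10^-4 → f = 0.01637 (Haaland)
Major: h_f = f(L/D)·V²/2g = 0.01637·3649·0.3630 = 21.69 m
Minor: ΣK = 22.2; h_m = ΣK·V²/2g = 8.058 m
Total H_L = 21.69 + 8.058 = 29.75 m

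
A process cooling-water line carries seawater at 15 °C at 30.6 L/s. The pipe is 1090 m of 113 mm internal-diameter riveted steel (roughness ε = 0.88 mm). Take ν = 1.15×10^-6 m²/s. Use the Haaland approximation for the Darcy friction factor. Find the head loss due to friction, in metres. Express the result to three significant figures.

V = 4Q/(πD²) = 4·0.0306/(π·0.113²) = 3.051 m/s
Re = VD/ν = 3.051·0.113/1.15×10^-6 = 3.00×10^5 → turbulent
ε/D = 0.88/113 = 0.00779
Haaland: f = 0.03518
h_f = f(L/D)V²/(2g) = 0.03518·(1090/0.113)·3.051²/(2·9.81) = 161.0 m

h_f ≈ 161 m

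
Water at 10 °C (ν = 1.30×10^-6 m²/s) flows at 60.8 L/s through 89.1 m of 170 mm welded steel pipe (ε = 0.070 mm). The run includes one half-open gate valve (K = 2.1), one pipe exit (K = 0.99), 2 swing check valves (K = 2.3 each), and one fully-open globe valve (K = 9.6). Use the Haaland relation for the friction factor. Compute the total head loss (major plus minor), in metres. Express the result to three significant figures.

V = 4Q/(πD²) = 2.679 m/s; V²/2g = 0.3657 m
Re = 3.50×10^5, ε/D = 4.12×10^-4 → f = 0.01735 (Haaland)
Major: h_f = f(L/D)·V²/2g = 0.01735·524.1·0.3657 = 3.326 m
Minor: ΣK = 17.3; h_m = ΣK·V²/2g = 6.323 m
Total H_L = 3.326 + 6.323 = 9.649 m

H_L ≈ 9.65 m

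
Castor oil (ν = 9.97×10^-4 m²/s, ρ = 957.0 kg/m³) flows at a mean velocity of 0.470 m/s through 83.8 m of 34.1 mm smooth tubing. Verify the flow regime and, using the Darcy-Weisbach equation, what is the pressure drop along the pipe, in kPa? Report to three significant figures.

Re = VD/ν = 0.470·0.03410/9.97×10^-4 = 16.1 → laminar (Re < 2300)
f = 64/Re = 3.981
h_f = f(L/D)V²/(2g) = 3.981·(83.8/0.03410)·0.470²/(2·9.81) = 110.2 m
Δp = ρg·h_f = 957.0·9.81·110.2 = 1034 kPa

Δp ≈ 1030 kPa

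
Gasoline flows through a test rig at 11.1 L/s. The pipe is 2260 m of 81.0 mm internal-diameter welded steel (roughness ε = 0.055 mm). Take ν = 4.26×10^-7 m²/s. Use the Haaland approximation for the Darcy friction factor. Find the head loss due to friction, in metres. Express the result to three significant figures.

V = 4Q/(πD²) = 4·0.0111/(π·0.0810²) = 2.154 m/s
Re = VD/ν = 2.154·0.0810/4.26×10^-7 = 4.10×10^5 → turbulent
ε/D = 0.055/81.0 = 6.79×10^-4
Haaland: f = 0.01877
h_f = f(L/D)V²/(2g) = 0.01877·(2260/0.0810)·2.154²/(2·9.81) = 123.9 m

h_f ≈ 124 m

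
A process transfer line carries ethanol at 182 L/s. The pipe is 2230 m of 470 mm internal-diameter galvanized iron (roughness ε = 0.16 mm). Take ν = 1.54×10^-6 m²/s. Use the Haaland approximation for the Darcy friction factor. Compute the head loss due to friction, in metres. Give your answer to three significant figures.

h_f ≈ 4.52 m

V = 4Q/(πD²) = 4·0.182/(π·0.470²) = 1.049 m/s
Re = VD/ν = 1.049·0.470/1.54×10^-6 = 3.20×10^5 → turbulent
ε/D = 0.16/470 = 3.40×10^-4
Haaland: f = 0.01699
h_f = f(L/D)V²/(2g) = 0.01699·(2230/0.470)·1.049²/(2·9.81) = 4.521 m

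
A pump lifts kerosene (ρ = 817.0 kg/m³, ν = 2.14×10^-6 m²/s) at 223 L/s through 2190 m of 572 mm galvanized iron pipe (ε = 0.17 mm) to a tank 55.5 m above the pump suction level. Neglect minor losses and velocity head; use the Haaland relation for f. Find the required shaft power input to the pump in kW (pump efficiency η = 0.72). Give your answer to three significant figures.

P_shaft ≈ 144 kW

V = 4Q/(πD²) = 0.8678 m/s; Re = 2.32×10^5; ε/D = 2.97×10^-4; f = 0.01721
h_f = f(L/D)V²/2g = 2.529 m
Total head H = z + h_f = 55.5 + 2.529 = 58.03 m
P_hyd = ρgQH = 817.0·9.81·0.223·58.03 = 103.7 kW
P_shaft = P_hyd/η = 103.7/0.72 = 144.0 kW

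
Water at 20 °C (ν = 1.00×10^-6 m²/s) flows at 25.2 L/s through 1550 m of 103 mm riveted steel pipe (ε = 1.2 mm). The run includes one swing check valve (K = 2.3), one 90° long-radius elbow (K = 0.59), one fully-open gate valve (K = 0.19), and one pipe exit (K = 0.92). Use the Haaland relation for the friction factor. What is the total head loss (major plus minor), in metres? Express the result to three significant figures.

V = 4Q/(πD²) = 3.024 m/s; V²/2g = 0.4662 m
Re = 3.12×10^5, ε/D = 0.0117 → f = 0.04019 (Haaland)
Major: h_f = f(L/D)·V²/2g = 0.04019·15049·0.4662 = 281.9 m
Minor: ΣK = 4.00; h_m = ΣK·V²/2g = 1.865 m
Total H_L = 281.9 + 1.865 = 283.8 m

H_L ≈ 284 m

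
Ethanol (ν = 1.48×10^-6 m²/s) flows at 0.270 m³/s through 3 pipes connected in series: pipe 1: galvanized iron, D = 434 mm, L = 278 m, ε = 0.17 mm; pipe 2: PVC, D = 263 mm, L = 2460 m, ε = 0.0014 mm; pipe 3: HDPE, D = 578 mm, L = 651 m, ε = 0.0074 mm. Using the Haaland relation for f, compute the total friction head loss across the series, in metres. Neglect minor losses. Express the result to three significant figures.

Pipe 1: V = 1.825 m/s, Re = 5.35×10^5, ε/D = 3.92×10^-4, f = 0.01679, h_1 = f(L/D)V²/2g = 1.826 m
Pipe 2: V = 4.970 m/s, Re = 8.83×10^5, ε/D = 5.32×10^-6, f = 0.01192, h_2 = f(L/D)V²/2g = 140.3 m
Pipe 3: V = 1.029 m/s, Re = 4.02×10^5, ε/D = 1.28×10^-5, f = 0.01372, h_3 = f(L/D)V²/2g = 0.8337 m
Series → Q common, losses add: H = Σh = 143.0 m

H ≈ 143 m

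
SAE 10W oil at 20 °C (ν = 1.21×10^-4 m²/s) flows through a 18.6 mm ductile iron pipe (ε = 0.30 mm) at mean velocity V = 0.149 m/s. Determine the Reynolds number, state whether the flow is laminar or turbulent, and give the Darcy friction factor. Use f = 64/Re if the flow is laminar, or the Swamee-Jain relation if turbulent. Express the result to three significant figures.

Re = VD/ν = 0.1490·0.0186/1.21×10^-4 = 22.9
Re < 2300 → laminar → f = 64/Re = 2.794

Re ≈ 22.9; laminar; f = 64/Re ≈ 2.79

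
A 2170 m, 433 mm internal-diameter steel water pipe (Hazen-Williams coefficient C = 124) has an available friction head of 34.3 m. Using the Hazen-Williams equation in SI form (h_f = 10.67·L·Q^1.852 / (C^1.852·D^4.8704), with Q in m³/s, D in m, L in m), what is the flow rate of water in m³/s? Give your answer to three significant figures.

Q ≈ 0.407 m³/s

Rearranging: Q = [h_f·C^1.852·D^4.8704 / (10.67·L)]^(1/1.852)
Q = [34.3·124^1.852·0.433^4.8704 / (10.67·2170)]^0.540 = 0.4071 m³/s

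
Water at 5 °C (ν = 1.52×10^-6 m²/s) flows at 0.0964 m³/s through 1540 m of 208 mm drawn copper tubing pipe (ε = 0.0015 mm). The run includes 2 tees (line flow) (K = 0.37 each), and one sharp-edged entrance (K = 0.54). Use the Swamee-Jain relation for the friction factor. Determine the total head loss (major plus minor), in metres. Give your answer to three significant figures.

H_L ≈ 42.4 m

V = 4Q/(πD²) = 2.837 m/s; V²/2g = 0.4102 m
Re = 3.88×10^5, ε/D = 7.21×10^-6 → f = 0.01380 (Swamee-Jain)
Major: h_f = f(L/D)·V²/2g = 0.01380·7404·0.4102 = 41.92 m
Minor: ΣK = 1.28; h_m = ΣK·V²/2g = 0.5251 m
Total H_L = 41.92 + 0.5251 = 42.45 m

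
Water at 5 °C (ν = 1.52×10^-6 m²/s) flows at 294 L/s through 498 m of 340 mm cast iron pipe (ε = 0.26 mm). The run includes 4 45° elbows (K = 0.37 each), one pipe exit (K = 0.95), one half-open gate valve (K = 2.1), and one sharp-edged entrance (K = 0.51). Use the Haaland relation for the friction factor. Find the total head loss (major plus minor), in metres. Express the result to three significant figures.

H_L ≈ 17.5 m

V = 4Q/(πD²) = 3.238 m/s; V²/2g = 0.5344 m
Re = 7.24×10^5, ε/D = 7.65×10^-4 → f = 0.01889 (Haaland)
Major: h_f = f(L/D)·V²/2g = 0.01889·1465·0.5344 = 14.79 m
Minor: ΣK = 5.04; h_m = ΣK·V²/2g = 2.694 m
Total H_L = 14.79 + 2.694 = 17.48 m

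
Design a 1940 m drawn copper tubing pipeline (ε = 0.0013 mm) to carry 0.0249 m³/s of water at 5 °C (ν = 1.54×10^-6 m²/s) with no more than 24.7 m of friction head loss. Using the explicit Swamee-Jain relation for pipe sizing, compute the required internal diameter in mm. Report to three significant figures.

Swamee-Jain (Type III): D = 0.66·[ε^1.25·(LQ²/(gh_f))^4.75 + ν·Q^9.4·(L/(gh_f))^5.2]^0.04
LQ²/(gh_f) = 0.004964; L/(gh_f) = 8.006
Term 1 = ε^1.25·(…)^4.75 = 4.98×10^-19; Term 2 = ν·Q^9.4·(…)^5.2 = 6.45×10^-17
D = 0.66·(4.98×10^-19 + 6.45×10^-17)^0.04 = 0.1486 m = 149 mm
Check: V = 1.44 m/s, Re = 1.39×10^5, f = 0.01677, h_f = 23.0 m ≈ 24.7 m ✓

D ≈ 149 mm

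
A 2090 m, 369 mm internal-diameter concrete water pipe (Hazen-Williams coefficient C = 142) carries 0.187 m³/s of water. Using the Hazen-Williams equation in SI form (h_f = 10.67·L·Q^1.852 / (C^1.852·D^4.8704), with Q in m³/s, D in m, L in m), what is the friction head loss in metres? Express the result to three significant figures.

h_f ≈ 13.3 m

h_f = 10.67·2090·0.187^1.852 / (142^1.852·0.369^4.8704) = 13.26 m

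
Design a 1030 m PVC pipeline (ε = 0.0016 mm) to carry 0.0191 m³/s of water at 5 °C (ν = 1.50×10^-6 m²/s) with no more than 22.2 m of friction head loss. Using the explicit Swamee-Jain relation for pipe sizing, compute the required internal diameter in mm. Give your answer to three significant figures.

Swamee-Jain (Type III): D = 0.66·[ε^1.25·(LQ²/(gh_f))^4.75 + ν·Q^9.4·(L/(gh_f))^5.2]^0.04
LQ²/(gh_f) = 0.001725; L/(gh_f) = 4.730
Term 1 = ε^1.25·(…)^4.75 = 4.27×10^-21; Term 2 = ν·Q^9.4·(…)^5.2 = 3.36×10^-19
D = 0.66·(4.27×10^-21 + 3.36×10^-19)^0.04 = 0.1205 m = 120 mm
Check: V = 1.68 m/s, Re = 1.35×10^5, f = 0.01690, h_f = 20.7 m ≈ 22.2 m ✓

D ≈ 120 mm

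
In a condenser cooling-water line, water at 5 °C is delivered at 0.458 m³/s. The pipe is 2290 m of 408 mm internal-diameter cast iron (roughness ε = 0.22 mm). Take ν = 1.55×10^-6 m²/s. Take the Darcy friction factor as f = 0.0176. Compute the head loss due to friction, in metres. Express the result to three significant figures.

h_f ≈ 61.8 m

V = 4Q/(πD²) = 4·0.458/(π·0.408²) = 3.503 m/s
h_f = f(L/D)V²/(2g) = 0.01760·(2290/0.408)·3.503²/(2·9.81) = 61.79 m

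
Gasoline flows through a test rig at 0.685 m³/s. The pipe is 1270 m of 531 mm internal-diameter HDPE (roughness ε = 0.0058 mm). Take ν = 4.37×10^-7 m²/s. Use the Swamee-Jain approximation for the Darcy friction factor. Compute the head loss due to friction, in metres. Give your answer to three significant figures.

V = 4Q/(πD²) = 4·0.685/(π·0.531²) = 3.093 m/s
Re = VD/ν = 3.093·0.531/4.37×10^-7 = 3.76×10^6 → turbulent
ε/D = 0.0058/531 = 1.09×10^-5
Swamee-Jain: f = 0.009981
h_f = f(L/D)V²/(2g) = 0.009981·(1270/0.531)·3.093²/(2·9.81) = 11.64 m

h_f ≈ 11.6 m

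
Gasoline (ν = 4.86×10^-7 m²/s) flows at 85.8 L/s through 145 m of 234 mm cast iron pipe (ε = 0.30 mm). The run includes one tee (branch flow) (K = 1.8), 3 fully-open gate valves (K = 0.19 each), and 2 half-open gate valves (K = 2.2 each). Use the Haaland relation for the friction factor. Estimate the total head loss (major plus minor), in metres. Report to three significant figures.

V = 4Q/(πD²) = 1.995 m/s; V²/2g = 0.2029 m
Re = 9.61×10^5, ε/D = 0.00128 → f = 0.02115 (Haaland)
Major: h_f = f(L/D)·V²/2g = 0.02115·619.7·0.2029 = 2.659 m
Minor: ΣK = 6.77; h_m = ΣK·V²/2g = 1.373 m
Total H_L = 2.659 + 1.373 = 4.033 m

H_L ≈ 4.03 m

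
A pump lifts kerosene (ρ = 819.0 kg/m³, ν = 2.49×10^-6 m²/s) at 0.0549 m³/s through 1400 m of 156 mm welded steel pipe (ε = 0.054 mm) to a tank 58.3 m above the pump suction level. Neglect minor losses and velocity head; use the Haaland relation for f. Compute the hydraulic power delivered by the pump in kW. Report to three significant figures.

V = 4Q/(πD²) = 2.872 m/s; Re = 1.80×10^5; ε/D = 3.46×10^-4; f = 0.01799
h_f = f(L/D)V²/2g = 67.88 m
Total head H = z + h_f = 58.3 + 67.88 = 126.2 m
P_hyd = ρgQH = 819.0·9.81·0.0549·126.2 = 55.66 kW

P_hyd ≈ 55.7 kW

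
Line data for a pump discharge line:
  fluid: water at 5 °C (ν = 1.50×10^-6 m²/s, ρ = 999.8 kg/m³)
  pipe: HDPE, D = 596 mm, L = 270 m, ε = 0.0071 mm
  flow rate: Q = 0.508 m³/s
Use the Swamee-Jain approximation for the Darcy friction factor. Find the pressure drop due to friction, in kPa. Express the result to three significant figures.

Δp ≈ 9.39 kPa

V = 4Q/(πD²) = 4·0.508/(π·0.596²) = 1.821 m/s
Re = VD/ν = 1.821·0.596/1.50×10^-6 = 7.23×10^5 → turbulent
ε/D = 0.0071/596 = 1.19×10^-5
Swamee-Jain: f = 0.01251
h_f = f(L/D)V²/(2g) = 0.01251·(270/0.596)·1.821²/(2·9.81) = 0.9574 m
Δp = ρg·h_f = 999.8·9.81·0.9574 = 9.390 kPa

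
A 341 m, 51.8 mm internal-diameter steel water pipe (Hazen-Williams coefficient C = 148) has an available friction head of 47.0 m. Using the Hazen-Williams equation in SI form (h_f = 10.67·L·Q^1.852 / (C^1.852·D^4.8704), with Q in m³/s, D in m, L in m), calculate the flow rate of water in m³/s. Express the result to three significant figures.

Rearranging: Q = [h_f·C^1.852·D^4.8704 / (10.67·L)]^(1/1.852)
Q = [47.0·148^1.852·0.0518^4.8704 / (10.67·341)]^0.540 = 0.005879 m³/s

Q ≈ 0.00588 m³/s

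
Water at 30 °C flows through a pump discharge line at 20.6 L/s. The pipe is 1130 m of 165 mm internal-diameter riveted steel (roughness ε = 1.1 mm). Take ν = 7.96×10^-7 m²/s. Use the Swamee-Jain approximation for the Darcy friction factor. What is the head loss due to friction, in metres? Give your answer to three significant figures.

h_f ≈ 10.9 m

V = 4Q/(πD²) = 4·0.0206/(π·0.165²) = 0.9634 m/s
Re = VD/ν = 0.9634·0.165/7.96×10^-7 = 2.00×10^5 → turbulent
ε/D = 1.1/165 = 0.00667
Swamee-Jain: f = 0.03376
h_f = f(L/D)V²/(2g) = 0.03376·(1130/0.165)·0.9634²/(2·9.81) = 10.94 m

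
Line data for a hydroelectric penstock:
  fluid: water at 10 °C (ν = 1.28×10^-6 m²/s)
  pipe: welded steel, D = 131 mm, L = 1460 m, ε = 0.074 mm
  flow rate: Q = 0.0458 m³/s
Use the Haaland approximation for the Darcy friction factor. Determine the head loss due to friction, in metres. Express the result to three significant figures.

V = 4Q/(πD²) = 4·0.0458/(π·0.131²) = 3.398 m/s
Re = VD/ν = 3.398·0.131/1.28×10^-6 = 3.48×10^5 → turbulent
ε/D = 0.074/131 = 5.65×10^-4
Haaland: f = 0.01829
h_f = f(L/D)V²/(2g) = 0.01829·(1460/0.131)·3.398²/(2·9.81) = 119.9 m

h_f ≈ 120 m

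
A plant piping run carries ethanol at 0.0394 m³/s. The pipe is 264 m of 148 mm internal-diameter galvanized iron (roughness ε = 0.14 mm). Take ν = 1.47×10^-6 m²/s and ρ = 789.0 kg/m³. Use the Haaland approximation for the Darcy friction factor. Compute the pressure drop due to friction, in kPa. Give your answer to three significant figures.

Δp ≈ 75.8 kPa

V = 4Q/(πD²) = 4·0.0394/(π·0.148²) = 2.290 m/s
Re = VD/ν = 2.290·0.148/1.47×10^-6 = 2.31×10^5 → turbulent
ε/D = 0.14/148 = 9.46×10^-4
Haaland: f = 0.02054
h_f = f(L/D)V²/(2g) = 0.02054·(264/0.148)·2.290²/(2·9.81) = 9.794 m
Δp = ρg·h_f = 789.0·9.81·9.794 = 75.80 kPa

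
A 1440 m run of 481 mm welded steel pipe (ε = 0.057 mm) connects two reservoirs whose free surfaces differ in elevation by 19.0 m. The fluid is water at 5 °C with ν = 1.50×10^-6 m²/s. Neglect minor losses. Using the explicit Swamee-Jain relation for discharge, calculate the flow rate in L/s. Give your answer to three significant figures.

Swamee-Jain (Type II): Q = -0.965·√(gD⁵h_f/L)·ln[ε/(3.7D) + √(3.17ν²L/(gD³h_f))]
√(gD⁵h_f/L) = √(9.81·0.481⁵·19.0/1440) = 0.05773
ε/(3.7D) = 3.20×10^-5; √(3.17ν²L/(gD³h_f)) = 2.23×10^-5
Q = -0.965·0.05773·ln(5.428×10^-5) = 0.5471 m³/s
Check: V = 3.01 m/s, Re = 9.66×10^5, f = 0.01381, h_f = 19.1 m ≈ 19.0 m ✓

Q ≈ 547 L/s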